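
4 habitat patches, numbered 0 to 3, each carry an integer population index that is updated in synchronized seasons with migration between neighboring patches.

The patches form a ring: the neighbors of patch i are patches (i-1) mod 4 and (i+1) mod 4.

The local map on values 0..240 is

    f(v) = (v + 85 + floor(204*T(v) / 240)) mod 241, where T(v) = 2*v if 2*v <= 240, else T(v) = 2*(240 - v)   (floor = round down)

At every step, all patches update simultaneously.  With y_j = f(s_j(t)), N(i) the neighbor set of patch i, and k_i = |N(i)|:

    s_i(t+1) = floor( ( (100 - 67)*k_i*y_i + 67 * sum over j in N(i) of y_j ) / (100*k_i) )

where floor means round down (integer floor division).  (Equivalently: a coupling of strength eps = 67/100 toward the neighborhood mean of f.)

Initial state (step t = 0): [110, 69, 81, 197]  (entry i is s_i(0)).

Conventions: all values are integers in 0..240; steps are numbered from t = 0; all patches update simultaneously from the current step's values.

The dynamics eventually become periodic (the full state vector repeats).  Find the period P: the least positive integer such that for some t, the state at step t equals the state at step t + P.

Answer: 2
Key observation: The state at step 7, [148, 148, 148, 149], reappears at step 9 — and no state repeats earlier — so the cycle the system enters has period 2.

Derivation:
t=0: [110, 69, 81, 197]
t=1: [94, 77, 68, 105]
t=2: [91, 58, 68, 83]
t=3: [52, 38, 31, 61]
t=4: [139, 193, 120, 134]
t=5: [142, 146, 147, 160]
t=6: [146, 150, 145, 147]
t=7: [148, 148, 148, 149]
t=8: [147, 148, 147, 147]
t=9: [148, 148, 148, 149]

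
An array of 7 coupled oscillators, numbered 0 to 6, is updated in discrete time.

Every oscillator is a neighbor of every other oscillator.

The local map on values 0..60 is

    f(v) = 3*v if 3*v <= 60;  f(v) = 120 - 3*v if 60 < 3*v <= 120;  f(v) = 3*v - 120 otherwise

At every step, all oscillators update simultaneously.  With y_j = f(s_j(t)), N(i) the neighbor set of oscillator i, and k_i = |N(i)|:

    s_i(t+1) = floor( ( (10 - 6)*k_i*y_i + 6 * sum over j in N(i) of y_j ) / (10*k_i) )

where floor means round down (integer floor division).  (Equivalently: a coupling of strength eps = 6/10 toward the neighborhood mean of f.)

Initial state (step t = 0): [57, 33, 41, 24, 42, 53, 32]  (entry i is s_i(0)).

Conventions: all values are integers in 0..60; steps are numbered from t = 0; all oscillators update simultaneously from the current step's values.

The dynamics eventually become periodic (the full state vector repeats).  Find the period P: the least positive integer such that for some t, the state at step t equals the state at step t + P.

Answer: 2
Key observation: The state at step 11, [16, 14, 16, 16, 16, 16, 13], reappears at step 13 — and no state repeats earlier — so the cycle the system enters has period 2.

Derivation:
t=0: [57, 33, 41, 24, 42, 53, 32]
t=1: [34, 25, 20, 33, 21, 30, 26]
t=2: [32, 40, 45, 33, 44, 36, 39]
t=3: [15, 8, 13, 15, 12, 12, 9]
t=4: [38, 32, 36, 38, 36, 36, 33]
t=5: [11, 16, 12, 11, 12, 12, 15]
t=6: [36, 41, 37, 36, 37, 37, 40]
t=7: [9, 6, 8, 9, 8, 8, 5]
t=8: [24, 21, 23, 24, 23, 23, 20]
t=9: [51, 53, 51, 51, 51, 51, 54]
t=10: [34, 36, 34, 34, 34, 34, 37]
t=11: [16, 14, 16, 16, 16, 16, 13]
t=12: [46, 44, 46, 46, 46, 46, 43]
t=13: [16, 14, 16, 16, 16, 16, 13]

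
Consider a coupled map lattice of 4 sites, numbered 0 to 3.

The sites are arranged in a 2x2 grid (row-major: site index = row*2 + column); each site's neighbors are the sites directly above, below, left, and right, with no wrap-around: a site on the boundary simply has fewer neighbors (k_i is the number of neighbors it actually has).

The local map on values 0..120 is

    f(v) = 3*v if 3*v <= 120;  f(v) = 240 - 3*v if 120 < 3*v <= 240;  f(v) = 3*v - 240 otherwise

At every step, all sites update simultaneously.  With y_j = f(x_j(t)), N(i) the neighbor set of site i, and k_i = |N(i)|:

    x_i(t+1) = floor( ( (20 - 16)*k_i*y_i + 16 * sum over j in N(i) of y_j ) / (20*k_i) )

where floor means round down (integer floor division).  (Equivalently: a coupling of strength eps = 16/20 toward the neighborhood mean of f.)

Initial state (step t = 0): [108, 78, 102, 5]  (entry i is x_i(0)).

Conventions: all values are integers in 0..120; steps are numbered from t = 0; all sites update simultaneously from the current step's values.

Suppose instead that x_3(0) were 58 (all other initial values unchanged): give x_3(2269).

Simulating step by step:
t=0: [108, 78, 102, 58]
t=1: [45, 61, 73, 42]
t=2: [52, 99, 91, 54]
t=3: [52, 76, 71, 51]
t=4: [32, 70, 73, 33]
t=5: [39, 84, 82, 40]
t=6: [30, 97, 96, 31]
t=7: [57, 83, 82, 58]
t=8: [19, 55, 55, 19]
t=9: [71, 60, 60, 71]
t=10: [53, 33, 33, 53]
t=11: [95, 84, 84, 95]
t=12: [18, 38, 38, 18]
t=13: [102, 66, 66, 102]
t=14: [46, 61, 61, 46]
t=15: [66, 93, 93, 66]
t=16: [39, 41, 41, 39]
t=17: [117, 117, 117, 117]
t=18: [111, 111, 111, 111]
t=19: [93, 93, 93, 93]
t=20: [39, 39, 39, 39]
t=21: [117, 117, 117, 117]

Answer: x_3(2269) = 117
Key observation: The state at step 17, [117, 117, 117, 117], reappears at step 21: the system is in a cycle of period 4 from step 17 on.  Therefore the state at step 2269 equals the state at step 17 + ((2269 - 17) mod 4) = 17, which is [117, 117, 117, 117].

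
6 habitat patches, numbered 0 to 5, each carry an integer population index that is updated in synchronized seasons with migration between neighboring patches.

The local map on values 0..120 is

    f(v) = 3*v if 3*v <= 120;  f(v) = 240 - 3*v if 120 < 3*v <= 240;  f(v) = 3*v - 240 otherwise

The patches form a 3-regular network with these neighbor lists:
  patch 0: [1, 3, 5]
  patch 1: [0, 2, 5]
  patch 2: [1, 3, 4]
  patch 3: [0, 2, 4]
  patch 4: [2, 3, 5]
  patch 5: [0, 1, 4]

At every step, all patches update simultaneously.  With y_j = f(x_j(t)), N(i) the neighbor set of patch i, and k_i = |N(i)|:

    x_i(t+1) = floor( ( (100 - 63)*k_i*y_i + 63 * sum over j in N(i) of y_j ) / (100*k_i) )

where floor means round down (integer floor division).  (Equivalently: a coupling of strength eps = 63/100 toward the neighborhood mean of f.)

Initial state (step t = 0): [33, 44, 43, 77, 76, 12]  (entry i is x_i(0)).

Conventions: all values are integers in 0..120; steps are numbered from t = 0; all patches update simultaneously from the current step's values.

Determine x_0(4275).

Answer: x_0(4275) = 64
Key observation: The state at step 23, [79, 79, 43, 43, 43, 79], reappears at step 33: the system is in a cycle of period 10 from step 23 on.  Therefore the state at step 4275 equals the state at step 23 + ((4275 - 23) mod 10) = 25, which is [64, 64, 34, 34, 34, 64].

Derivation:
t=0: [33, 44, 43, 77, 76, 12]
t=1: [68, 91, 68, 49, 37, 59]
t=2: [53, 40, 63, 72, 81, 61]
t=3: [72, 84, 49, 37, 28, 63]
t=4: [45, 39, 77, 83, 84, 44]
t=5: [87, 89, 32, 29, 30, 89]
t=6: [37, 40, 78, 75, 77, 38]
t=7: [93, 92, 32, 32, 31, 92]
t=8: [49, 49, 82, 83, 82, 48]
t=9: [75, 75, 24, 25, 25, 75]
t=10: [27, 26, 61, 61, 61, 27]
t=11: [75, 74, 61, 62, 62, 75]
t=12: [23, 24, 47, 46, 46, 23]
t=13: [76, 76, 94, 94, 94, 76]
t=14: [18, 18, 35, 35, 35, 18]
t=15: [64, 64, 94, 94, 94, 64]
t=16: [46, 46, 43, 43, 43, 46]
t=17: [103, 103, 109, 109, 109, 103]
t=18: [72, 72, 83, 83, 83, 72]
t=19: [20, 20, 12, 12, 12, 20]
t=20: [54, 54, 41, 41, 41, 54]
t=21: [86, 86, 108, 108, 108, 86]
t=22: [31, 31, 70, 70, 70, 31]
t=23: [79, 79, 43, 43, 43, 79]
t=24: [25, 25, 88, 88, 88, 25]
t=25: [64, 64, 34, 34, 34, 64]
t=26: [59, 59, 90, 90, 90, 59]
t=27: [56, 56, 36, 36, 36, 56]
t=28: [79, 79, 100, 100, 100, 79]
t=29: [14, 14, 48, 48, 48, 14]
t=30: [53, 53, 84, 84, 84, 53]
t=31: [66, 66, 26, 26, 26, 66]
t=32: [49, 49, 70, 70, 70, 49]
t=33: [79, 79, 43, 43, 43, 79]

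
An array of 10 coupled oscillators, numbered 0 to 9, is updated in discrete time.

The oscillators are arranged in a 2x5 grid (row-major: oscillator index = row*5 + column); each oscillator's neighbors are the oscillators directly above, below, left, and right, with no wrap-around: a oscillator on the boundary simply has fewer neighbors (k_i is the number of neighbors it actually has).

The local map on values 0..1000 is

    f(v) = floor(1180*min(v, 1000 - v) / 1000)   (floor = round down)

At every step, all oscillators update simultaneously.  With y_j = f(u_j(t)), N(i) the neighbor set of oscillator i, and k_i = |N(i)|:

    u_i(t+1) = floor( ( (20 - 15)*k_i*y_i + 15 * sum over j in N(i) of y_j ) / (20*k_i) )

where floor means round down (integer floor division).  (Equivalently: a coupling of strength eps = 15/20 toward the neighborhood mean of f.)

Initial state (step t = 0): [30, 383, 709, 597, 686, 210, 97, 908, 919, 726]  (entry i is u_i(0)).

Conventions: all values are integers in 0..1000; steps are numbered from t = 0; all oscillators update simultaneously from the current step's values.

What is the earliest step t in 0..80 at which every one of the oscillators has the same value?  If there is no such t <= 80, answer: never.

Answer: never
Key observation: The state at step 35 reappears at step 39 — the system is in a cycle of period 4 from step 35 on.  No step 0..39 is synchronized, and the cycle repeats forever, so no step up to 80 (or ever) has all oscillators equal.

Derivation:
t=0: [30, 383, 709, 597, 686, 210, 97, 908, 919, 726]  (not all equal)
t=1: [270, 235, 344, 320, 391, 117, 230, 165, 250, 255]  (not all equal)
t=2: [235, 317, 313, 384, 369, 255, 220, 291, 291, 358]  (not all equal)
t=3: [322, 319, 384, 400, 436, 276, 319, 328, 390, 397]  (not all equal)
t=4: [357, 396, 422, 474, 481, 364, 366, 419, 446, 482]  (not all equal)
t=5: [441, 454, 504, 537, 564, 426, 455, 487, 536, 551]  (not all equal)
t=6: [518, 544, 560, 548, 531, 521, 536, 560, 549, 530]  (not all equal)
t=7: [555, 543, 527, 534, 545, 559, 542, 529, 534, 545]  (not all equal)
t=8: [528, 540, 550, 548, 540, 529, 538, 550, 547, 540]  (not all equal)
t=9: [550, 543, 534, 535, 538, 551, 543, 535, 535, 539]  (not all equal)
t=10: [533, 539, 546, 547, 545, 533, 538, 546, 546, 545]  (not all equal)
t=11: [548, 543, 536, 535, 535, 548, 543, 537, 535, 535]  (not all equal)
t=12: [535, 539, 545, 547, 548, 535, 539, 545, 547, 548]  (not all equal)
t=13: [546, 542, 537, 534, 533, 546, 542, 537, 534, 533]  (not all equal)
t=14: [536, 540, 545, 548, 550, 536, 540, 545, 548, 550]  (not all equal)
t=15: [545, 541, 536, 533, 531, 545, 541, 536, 533, 531]  (not all equal)
t=16: [537, 541, 546, 550, 552, 537, 541, 546, 550, 552]  (not all equal)
t=17: [544, 540, 535, 531, 529, 544, 540, 535, 531, 529]  (not all equal)
t=18: [539, 542, 547, 552, 554, 539, 542, 547, 552, 554]  (not all equal)
t=19: [541, 539, 534, 529, 526, 541, 539, 534, 529, 526]  (not all equal)
t=20: [541, 544, 549, 554, 557, 541, 544, 549, 554, 557]  (not all equal)
t=21: [539, 537, 532, 526, 523, 539, 537, 532, 526, 523]  (not all equal)
t=22: [544, 546, 552, 558, 560, 544, 546, 552, 558, 560]  (not all equal)
t=23: [536, 534, 528, 522, 519, 536, 534, 528, 522, 519]  (not all equal)
t=24: [547, 550, 556, 562, 565, 547, 550, 556, 562, 565]  (not all equal)
t=25: [532, 529, 523, 517, 514, 532, 529, 523, 517, 514]  (not all equal)
t=26: [553, 556, 562, 568, 571, 553, 556, 562, 568, 571]  (not all equal)
t=27: [525, 522, 516, 510, 507, 525, 522, 516, 510, 507]  (not all equal)
t=28: [561, 564, 571, 577, 579, 561, 564, 571, 577, 579]  (not all equal)
t=29: [516, 513, 506, 500, 497, 516, 513, 506, 500, 497]  (not all equal)
t=30: [572, 575, 582, 587, 587, 572, 575, 582, 587, 587]  (not all equal)
t=31: [503, 500, 493, 488, 487, 503, 500, 493, 488, 487]  (not all equal)
t=32: [587, 586, 581, 576, 574, 587, 586, 581, 576, 574]  (not all equal)
t=33: [487, 489, 494, 499, 501, 487, 489, 494, 499, 501]  (not all equal)
t=34: [575, 577, 582, 586, 588, 575, 577, 582, 586, 588]  (not all equal)
t=35: [500, 498, 493, 488, 486, 500, 498, 493, 488, 486]  (not all equal)
t=36: [588, 586, 581, 576, 573, 588, 586, 581, 576, 573]  (not all equal)
t=37: [486, 489, 494, 499, 501, 486, 489, 494, 499, 501]  (not all equal)
t=38: [574, 577, 582, 586, 588, 574, 577, 582, 586, 588]  (not all equal)
t=39: [500, 498, 493, 488, 486, 500, 498, 493, 488, 486]  (not all equal)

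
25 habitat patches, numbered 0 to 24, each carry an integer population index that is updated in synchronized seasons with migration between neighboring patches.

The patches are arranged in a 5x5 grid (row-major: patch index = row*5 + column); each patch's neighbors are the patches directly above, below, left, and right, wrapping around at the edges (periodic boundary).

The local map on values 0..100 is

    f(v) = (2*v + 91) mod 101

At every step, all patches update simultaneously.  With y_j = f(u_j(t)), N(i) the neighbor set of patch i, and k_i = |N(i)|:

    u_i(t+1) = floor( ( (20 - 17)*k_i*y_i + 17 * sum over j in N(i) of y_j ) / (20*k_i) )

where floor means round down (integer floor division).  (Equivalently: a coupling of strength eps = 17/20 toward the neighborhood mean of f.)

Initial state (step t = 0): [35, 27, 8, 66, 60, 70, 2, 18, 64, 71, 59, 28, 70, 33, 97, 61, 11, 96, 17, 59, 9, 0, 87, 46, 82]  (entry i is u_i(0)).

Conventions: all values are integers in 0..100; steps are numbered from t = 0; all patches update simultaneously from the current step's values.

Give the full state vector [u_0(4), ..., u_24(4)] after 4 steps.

Simulating step by step:
t=0: [35, 27, 8, 66, 60, 70, 2, 18, 64, 71, 59, 28, 70, 33, 97, 61, 11, 96, 17, 59, 9, 0, 87, 46, 82]
t=1: [28, 60, 33, 27, 36, 45, 45, 35, 31, 33, 36, 37, 48, 40, 33, 8, 50, 39, 51, 37, 46, 40, 64, 46, 30]
t=2: [56, 54, 36, 60, 50, 63, 57, 67, 56, 61, 53, 77, 68, 71, 61, 64, 57, 70, 74, 52, 48, 52, 61, 55, 69]
t=3: [61, 48, 39, 55, 23, 25, 38, 22, 15, 26, 32, 33, 30, 20, 50, 61, 39, 20, 59, 33, 42, 56, 62, 32, 82]
t=4: [51, 43, 59, 52, 49, 42, 55, 48, 46, 45, 49, 58, 39, 39, 52, 55, 31, 33, 37, 42, 27, 51, 34, 44, 54]

Answer: [51, 43, 59, 52, 49, 42, 55, 48, 46, 45, 49, 58, 39, 39, 52, 55, 31, 33, 37, 42, 27, 51, 34, 44, 54]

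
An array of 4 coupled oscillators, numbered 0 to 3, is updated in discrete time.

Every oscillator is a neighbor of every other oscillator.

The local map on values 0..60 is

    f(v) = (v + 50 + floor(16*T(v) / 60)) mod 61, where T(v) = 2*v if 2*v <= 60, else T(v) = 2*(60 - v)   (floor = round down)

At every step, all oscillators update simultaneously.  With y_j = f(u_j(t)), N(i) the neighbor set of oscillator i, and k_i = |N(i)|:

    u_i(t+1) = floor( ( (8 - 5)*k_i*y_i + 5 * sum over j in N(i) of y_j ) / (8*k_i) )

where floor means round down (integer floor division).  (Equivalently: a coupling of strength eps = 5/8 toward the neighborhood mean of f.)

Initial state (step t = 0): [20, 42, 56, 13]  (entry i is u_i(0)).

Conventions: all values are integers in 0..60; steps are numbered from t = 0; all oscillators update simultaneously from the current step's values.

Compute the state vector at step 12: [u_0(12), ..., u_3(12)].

Simulating step by step:
t=0: [20, 42, 56, 13]
t=1: [26, 30, 31, 25]
t=2: [30, 31, 31, 30]
t=3: [35, 35, 35, 35]
t=4: [37, 37, 37, 37]
t=5: [38, 38, 38, 38]
t=6: [38, 38, 38, 38]
t=7: [38, 38, 38, 38]
t=8: [38, 38, 38, 38]
t=9: [38, 38, 38, 38]
t=10: [38, 38, 38, 38]
t=11: [38, 38, 38, 38]
t=12: [38, 38, 38, 38]

Answer: [38, 38, 38, 38]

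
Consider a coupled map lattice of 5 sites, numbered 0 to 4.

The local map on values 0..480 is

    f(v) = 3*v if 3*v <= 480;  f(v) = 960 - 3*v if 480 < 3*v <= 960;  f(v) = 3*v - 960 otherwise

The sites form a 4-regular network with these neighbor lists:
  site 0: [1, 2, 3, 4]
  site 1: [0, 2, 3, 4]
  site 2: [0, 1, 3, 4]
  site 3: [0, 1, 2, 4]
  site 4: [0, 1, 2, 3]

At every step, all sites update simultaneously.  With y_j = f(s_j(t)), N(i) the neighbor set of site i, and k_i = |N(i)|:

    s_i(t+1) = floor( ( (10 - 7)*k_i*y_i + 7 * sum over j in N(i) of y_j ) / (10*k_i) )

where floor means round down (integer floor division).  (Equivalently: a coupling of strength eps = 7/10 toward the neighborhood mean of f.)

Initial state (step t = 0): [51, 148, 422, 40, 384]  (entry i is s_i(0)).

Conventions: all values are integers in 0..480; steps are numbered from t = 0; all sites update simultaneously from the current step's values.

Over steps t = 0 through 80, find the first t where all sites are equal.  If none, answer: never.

Simulating step by step:
t=0: [51, 148, 422, 40, 384]  (not all equal)
t=1: [231, 268, 250, 227, 236]  (not all equal)
t=2: [237, 223, 229, 238, 235]  (not all equal)
t=3: [261, 266, 264, 260, 261]  (not all equal)
t=4: [173, 171, 172, 173, 173]  (not all equal)
t=5: [442, 443, 442, 442, 442]  (not all equal)
t=6: [366, 366, 366, 366, 366]  (all equal)

Answer: 6
Key observation: Synchronization is absorbing here: once all sites are equal they stay equal, and step 6 is the first all-equal step.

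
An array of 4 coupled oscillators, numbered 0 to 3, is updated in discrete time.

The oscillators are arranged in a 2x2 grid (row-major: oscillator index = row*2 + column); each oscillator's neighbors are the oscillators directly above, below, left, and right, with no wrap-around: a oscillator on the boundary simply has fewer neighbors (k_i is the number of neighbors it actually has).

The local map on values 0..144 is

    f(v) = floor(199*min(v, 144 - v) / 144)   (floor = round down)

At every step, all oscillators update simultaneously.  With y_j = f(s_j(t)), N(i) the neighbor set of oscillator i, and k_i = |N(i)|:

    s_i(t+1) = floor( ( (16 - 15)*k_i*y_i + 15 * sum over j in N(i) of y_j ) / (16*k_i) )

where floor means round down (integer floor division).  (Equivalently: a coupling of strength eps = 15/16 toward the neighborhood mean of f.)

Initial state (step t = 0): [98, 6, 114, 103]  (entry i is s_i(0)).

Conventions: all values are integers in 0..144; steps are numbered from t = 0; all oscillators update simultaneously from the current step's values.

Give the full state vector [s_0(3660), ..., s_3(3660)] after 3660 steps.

Answer: [63, 63, 63, 63]
Key observation: The state at step 5, [98, 98, 98, 98], reappears at step 11: the system is in a cycle of period 6 from step 5 on.  Therefore the state at step 3660 equals the state at step 5 + ((3660 - 5) mod 6) = 6, which is [63, 63, 63, 63].

Derivation:
t=0: [98, 6, 114, 103]
t=1: [26, 56, 58, 26]
t=2: [75, 37, 37, 75]
t=3: [53, 92, 92, 53]
t=4: [71, 72, 72, 71]
t=5: [98, 98, 98, 98]
t=6: [63, 63, 63, 63]
t=7: [87, 87, 87, 87]
t=8: [78, 78, 78, 78]
t=9: [91, 91, 91, 91]
t=10: [73, 73, 73, 73]
t=11: [98, 98, 98, 98]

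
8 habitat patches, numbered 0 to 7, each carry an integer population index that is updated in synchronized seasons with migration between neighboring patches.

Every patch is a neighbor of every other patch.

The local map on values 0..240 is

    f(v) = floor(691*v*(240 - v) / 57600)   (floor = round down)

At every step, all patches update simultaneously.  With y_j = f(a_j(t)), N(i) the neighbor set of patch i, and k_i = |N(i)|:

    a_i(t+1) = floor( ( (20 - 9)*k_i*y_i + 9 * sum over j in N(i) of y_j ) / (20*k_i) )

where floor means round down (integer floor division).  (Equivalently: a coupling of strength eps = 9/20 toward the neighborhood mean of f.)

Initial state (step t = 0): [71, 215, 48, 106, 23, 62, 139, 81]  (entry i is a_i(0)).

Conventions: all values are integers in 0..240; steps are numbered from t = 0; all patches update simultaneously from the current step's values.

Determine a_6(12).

Simulating step by step:
t=0: [71, 215, 48, 106, 23, 62, 139, 81]
t=1: [133, 95, 117, 146, 92, 128, 145, 139]
t=2: [168, 166, 169, 165, 165, 169, 166, 167]
t=3: [145, 146, 144, 146, 146, 144, 146, 145]
t=4: [164, 164, 164, 164, 164, 164, 164, 164]
t=5: [149, 149, 149, 149, 149, 149, 149, 149]
t=6: [162, 162, 162, 162, 162, 162, 162, 162]
t=7: [151, 151, 151, 151, 151, 151, 151, 151]
t=8: [161, 161, 161, 161, 161, 161, 161, 161]
t=9: [152, 152, 152, 152, 152, 152, 152, 152]
t=10: [160, 160, 160, 160, 160, 160, 160, 160]
t=11: [153, 153, 153, 153, 153, 153, 153, 153]
t=12: [159, 159, 159, 159, 159, 159, 159, 159]

Answer: a_6(12) = 159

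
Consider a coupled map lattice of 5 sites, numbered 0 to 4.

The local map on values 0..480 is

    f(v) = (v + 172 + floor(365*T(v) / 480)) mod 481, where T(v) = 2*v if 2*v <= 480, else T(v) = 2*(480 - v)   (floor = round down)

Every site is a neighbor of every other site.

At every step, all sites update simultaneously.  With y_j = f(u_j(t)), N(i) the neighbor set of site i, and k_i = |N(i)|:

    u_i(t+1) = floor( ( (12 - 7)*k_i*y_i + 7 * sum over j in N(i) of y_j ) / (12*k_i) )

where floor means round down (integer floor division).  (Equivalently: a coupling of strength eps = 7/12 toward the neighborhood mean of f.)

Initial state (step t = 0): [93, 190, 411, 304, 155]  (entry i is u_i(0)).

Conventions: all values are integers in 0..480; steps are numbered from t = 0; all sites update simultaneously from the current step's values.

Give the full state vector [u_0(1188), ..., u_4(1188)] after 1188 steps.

Answer: [277, 277, 277, 277, 277]
Key observation: The state at step 6, [277, 277, 277, 277, 277], reappears at step 8: the system is in a cycle of period 2 from step 6 on.  Therefore the state at step 1188 equals the state at step 6 + ((1188 - 6) mod 2) = 6, which is [277, 277, 277, 277, 277].

Derivation:
t=0: [93, 190, 411, 304, 155]
t=1: [273, 209, 219, 234, 185]
t=2: [246, 230, 237, 247, 213]
t=3: [278, 272, 277, 278, 261]
t=4: [277, 278, 277, 277, 280]
t=5: [275, 275, 275, 275, 275]
t=6: [277, 277, 277, 277, 277]
t=7: [276, 276, 276, 276, 276]
t=8: [277, 277, 277, 277, 277]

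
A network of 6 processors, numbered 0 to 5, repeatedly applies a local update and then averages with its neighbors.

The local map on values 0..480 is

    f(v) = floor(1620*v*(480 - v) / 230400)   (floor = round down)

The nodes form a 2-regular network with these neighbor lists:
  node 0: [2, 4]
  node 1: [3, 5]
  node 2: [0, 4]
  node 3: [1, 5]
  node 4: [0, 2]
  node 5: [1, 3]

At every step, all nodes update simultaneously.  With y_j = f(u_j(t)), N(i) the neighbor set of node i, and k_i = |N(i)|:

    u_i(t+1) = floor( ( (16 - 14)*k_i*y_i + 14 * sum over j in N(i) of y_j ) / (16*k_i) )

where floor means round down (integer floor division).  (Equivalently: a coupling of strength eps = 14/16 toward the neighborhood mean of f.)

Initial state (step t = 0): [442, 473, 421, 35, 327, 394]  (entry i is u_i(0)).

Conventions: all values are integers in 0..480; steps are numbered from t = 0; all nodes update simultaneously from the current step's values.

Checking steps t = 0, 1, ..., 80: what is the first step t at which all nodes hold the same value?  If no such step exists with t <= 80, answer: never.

Answer: never
Key observation: The state at step 15 reappears at step 17 — the system is in a cycle of period 2 from step 15 on.  No step 0..17 is synchronized, and the cycle repeats forever, so no step up to 80 (or ever) has all nodes equal.

Derivation:
t=0: [442, 473, 421, 35, 327, 394]  (not all equal)
t=1: [244, 154, 226, 127, 171, 87]  (not all equal)
t=2: [389, 286, 389, 298, 399, 321]  (not all equal)
t=3: [238, 372, 238, 374, 245, 382]  (not all equal)
t=4: [404, 271, 404, 273, 404, 277]  (not all equal)
t=5: [215, 396, 215, 396, 215, 397]  (not all equal)
t=6: [400, 232, 400, 232, 400, 232]  (not all equal)
t=7: [225, 404, 225, 404, 225, 404]  (not all equal)
t=8: [403, 215, 403, 215, 403, 215]  (not all equal)
t=9: [218, 400, 218, 400, 218, 400]  (not all equal)
t=10: [401, 225, 401, 225, 401, 225]  (not all equal)
t=11: [222, 403, 222, 403, 222, 403]  (not all equal)
t=12: [402, 218, 402, 218, 402, 218]  (not all equal)
t=13: [220, 401, 220, 401, 220, 401]  (not all equal)
t=14: [402, 222, 402, 222, 402, 222]  (not all equal)
t=15: [220, 402, 220, 402, 220, 402]  (not all equal)
t=16: [402, 220, 402, 220, 402, 220]  (not all equal)
t=17: [220, 402, 220, 402, 220, 402]  (not all equal)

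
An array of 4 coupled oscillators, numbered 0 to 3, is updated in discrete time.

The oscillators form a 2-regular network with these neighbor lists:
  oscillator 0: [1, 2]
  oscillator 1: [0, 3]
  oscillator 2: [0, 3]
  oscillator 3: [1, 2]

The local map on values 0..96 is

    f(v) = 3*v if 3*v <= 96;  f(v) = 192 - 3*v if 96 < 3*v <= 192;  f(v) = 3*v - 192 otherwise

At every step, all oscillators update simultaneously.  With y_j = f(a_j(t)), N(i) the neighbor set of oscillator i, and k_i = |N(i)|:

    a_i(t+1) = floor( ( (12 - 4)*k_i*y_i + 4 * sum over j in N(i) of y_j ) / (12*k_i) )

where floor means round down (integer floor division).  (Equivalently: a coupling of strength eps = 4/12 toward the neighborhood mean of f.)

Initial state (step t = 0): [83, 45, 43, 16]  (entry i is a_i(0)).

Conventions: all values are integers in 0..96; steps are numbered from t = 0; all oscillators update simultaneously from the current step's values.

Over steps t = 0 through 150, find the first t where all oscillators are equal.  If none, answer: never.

Simulating step by step:
t=0: [83, 45, 43, 16]  (not all equal)
t=1: [58, 55, 59, 52]  (not all equal)
t=2: [19, 27, 19, 31]  (not all equal)
t=3: [61, 79, 63, 85]  (not all equal)
t=4: [14, 42, 14, 50]  (not all equal)
t=5: [46, 58, 42, 46]  (not all equal)
t=6: [50, 30, 62, 50]  (not all equal)
t=7: [44, 74, 18, 44]  (not all equal)
t=8: [54, 40, 56, 54]  (not all equal)
t=9: [36, 58, 26, 36]  (not all equal)
t=10: [72, 40, 80, 72]  (not all equal)
t=11: [36, 56, 40, 36]  (not all equal)
t=12: [72, 44, 76, 72]  (not all equal)
t=13: [32, 48, 32, 32]  (not all equal)
t=14: [88, 64, 96, 88]  (not all equal)
t=15: [64, 24, 88, 64]  (not all equal)
t=16: [24, 48, 48, 24]  (not all equal)
t=17: [64, 56, 56, 64]  (not all equal)
t=18: [8, 16, 16, 8]  (not all equal)
t=19: [32, 40, 40, 32]  (not all equal)
t=20: [88, 80, 80, 88]  (not all equal)
t=21: [64, 56, 56, 64]  (not all equal)

Answer: never
Key observation: The state at step 17 reappears at step 21 — the system is in a cycle of period 4 from step 17 on.  No step 0..21 is synchronized, and the cycle repeats forever, so no step up to 150 (or ever) has all oscillators equal.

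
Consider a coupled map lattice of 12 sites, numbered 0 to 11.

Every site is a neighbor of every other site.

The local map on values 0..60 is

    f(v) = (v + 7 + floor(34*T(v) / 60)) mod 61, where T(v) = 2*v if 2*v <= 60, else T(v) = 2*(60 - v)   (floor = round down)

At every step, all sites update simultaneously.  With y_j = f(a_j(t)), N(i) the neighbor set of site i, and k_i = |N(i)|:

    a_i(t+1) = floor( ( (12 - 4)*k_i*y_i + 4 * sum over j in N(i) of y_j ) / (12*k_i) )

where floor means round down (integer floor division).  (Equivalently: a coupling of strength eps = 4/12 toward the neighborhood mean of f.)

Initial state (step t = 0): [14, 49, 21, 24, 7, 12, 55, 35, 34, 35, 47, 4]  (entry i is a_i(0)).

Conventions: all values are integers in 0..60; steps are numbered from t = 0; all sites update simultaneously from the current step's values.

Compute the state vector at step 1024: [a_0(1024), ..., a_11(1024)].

Answer: [51, 51, 51, 51, 51, 51, 51, 51, 51, 51, 51, 51]
Key observation: The state at step 17, [7, 7, 7, 7, 7, 7, 7, 7, 7, 7, 7, 7], reappears at step 20: the system is in a cycle of period 3 from step 17 on.  Therefore the state at step 1024 equals the state at step 17 + ((1024 - 17) mod 3) = 19, which is [51, 51, 51, 51, 51, 51, 51, 51, 51, 51, 51, 51].

Derivation:
t=0: [14, 49, 21, 24, 7, 12, 55, 35, 34, 35, 47, 4]
t=1: [30, 12, 40, 44, 21, 28, 11, 13, 13, 13, 12, 17]
t=2: [16, 30, 14, 14, 42, 12, 28, 31, 31, 31, 30, 37]
t=3: [32, 12, 29, 29, 11, 26, 9, 12, 12, 12, 12, 12]
t=4: [13, 28, 12, 12, 27, 8, 24, 28, 28, 28, 28, 28]
t=5: [28, 9, 26, 26, 8, 21, 43, 9, 9, 9, 9, 9]
t=6: [10, 24, 8, 8, 22, 39, 12, 24, 24, 24, 24, 24]
t=7: [33, 52, 30, 30, 49, 20, 36, 52, 52, 52, 52, 52]
t=8: [9, 8, 10, 10, 8, 35, 9, 8, 8, 8, 8, 8]
t=9: [25, 23, 26, 26, 23, 14, 25, 23, 23, 23, 23, 23]
t=10: [54, 52, 17, 17, 52, 39, 54, 52, 52, 52, 52, 52]
t=11: [8, 9, 32, 32, 9, 9, 8, 9, 9, 9, 9, 9]
t=12: [23, 24, 14, 14, 24, 24, 23, 24, 24, 24, 24, 24]
t=13: [55, 56, 42, 42, 56, 56, 55, 56, 56, 56, 56, 56]
t=14: [6, 6, 7, 7, 6, 6, 6, 6, 6, 6, 6, 6]
t=15: [19, 19, 20, 20, 19, 19, 19, 19, 19, 19, 19, 19]
t=16: [47, 47, 48, 48, 47, 47, 47, 47, 47, 47, 47, 47]
t=17: [7, 7, 7, 7, 7, 7, 7, 7, 7, 7, 7, 7]
t=18: [21, 21, 21, 21, 21, 21, 21, 21, 21, 21, 21, 21]
t=19: [51, 51, 51, 51, 51, 51, 51, 51, 51, 51, 51, 51]
t=20: [7, 7, 7, 7, 7, 7, 7, 7, 7, 7, 7, 7]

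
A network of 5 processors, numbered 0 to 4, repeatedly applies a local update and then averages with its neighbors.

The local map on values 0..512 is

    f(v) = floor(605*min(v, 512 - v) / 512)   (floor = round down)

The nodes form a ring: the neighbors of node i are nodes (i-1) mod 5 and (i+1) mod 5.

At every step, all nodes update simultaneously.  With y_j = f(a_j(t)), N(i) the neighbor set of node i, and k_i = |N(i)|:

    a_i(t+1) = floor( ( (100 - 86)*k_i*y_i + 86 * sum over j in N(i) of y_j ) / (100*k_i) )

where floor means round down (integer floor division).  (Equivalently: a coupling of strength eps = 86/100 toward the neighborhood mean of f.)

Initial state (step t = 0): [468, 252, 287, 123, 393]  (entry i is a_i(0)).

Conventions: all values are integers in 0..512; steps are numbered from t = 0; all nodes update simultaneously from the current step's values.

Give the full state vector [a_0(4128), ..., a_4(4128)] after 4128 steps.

Simulating step by step:
t=0: [468, 252, 287, 123, 393]
t=1: [195, 177, 227, 194, 103]
t=2: [174, 243, 225, 199, 214]
t=3: [260, 242, 261, 255, 224]
t=4: [277, 294, 293, 282, 294]
t=5: [259, 266, 263, 259, 271]
t=6: [288, 295, 294, 290, 296]
t=7: [256, 259, 258, 256, 261]
t=8: [297, 300, 300, 298, 301]
t=9: [250, 251, 250, 249, 252]
t=10: [296, 295, 295, 295, 294]
t=11: [256, 255, 256, 256, 255]
t=12: [301, 301, 301, 301, 301]
t=13: [249, 249, 249, 249, 249]
t=14: [294, 294, 294, 294, 294]
t=15: [257, 257, 257, 257, 257]
t=16: [301, 301, 301, 301, 301]

Answer: [301, 301, 301, 301, 301]
Key observation: The state at step 12, [301, 301, 301, 301, 301], reappears at step 16: the system is in a cycle of period 4 from step 12 on.  Therefore the state at step 4128 equals the state at step 12 + ((4128 - 12) mod 4) = 12, which is [301, 301, 301, 301, 301].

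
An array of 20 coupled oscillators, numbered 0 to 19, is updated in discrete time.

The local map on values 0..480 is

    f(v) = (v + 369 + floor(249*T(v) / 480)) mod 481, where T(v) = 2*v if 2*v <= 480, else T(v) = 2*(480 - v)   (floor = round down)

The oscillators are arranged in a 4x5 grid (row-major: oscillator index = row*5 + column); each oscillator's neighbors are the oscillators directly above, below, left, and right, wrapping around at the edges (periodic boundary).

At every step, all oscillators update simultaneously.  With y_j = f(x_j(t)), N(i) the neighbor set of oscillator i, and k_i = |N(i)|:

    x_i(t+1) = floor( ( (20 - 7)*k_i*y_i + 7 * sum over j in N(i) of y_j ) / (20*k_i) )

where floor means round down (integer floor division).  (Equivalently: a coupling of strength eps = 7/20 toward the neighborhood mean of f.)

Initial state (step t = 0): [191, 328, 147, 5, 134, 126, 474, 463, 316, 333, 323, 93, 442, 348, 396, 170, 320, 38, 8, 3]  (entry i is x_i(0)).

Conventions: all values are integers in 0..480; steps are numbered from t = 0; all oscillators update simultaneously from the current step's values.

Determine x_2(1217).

Simulating step by step:
t=0: [191, 328, 147, 5, 134, 126, 474, 463, 316, 333, 323, 93, 442, 348, 396, 170, 320, 38, 8, 3]
t=1: [259, 347, 258, 343, 227, 215, 323, 352, 373, 334, 314, 179, 350, 372, 371, 274, 341, 404, 387, 344]
t=2: [368, 372, 374, 370, 358, 342, 358, 372, 372, 366, 359, 294, 361, 371, 372, 374, 362, 371, 371, 370]
t=3: [372, 371, 371, 371, 372, 372, 372, 371, 372, 372, 372, 373, 372, 372, 372, 371, 372, 371, 372, 371]
t=4: [372, 372, 372, 372, 372, 372, 372, 372, 372, 372, 372, 372, 372, 372, 372, 372, 372, 372, 372, 372]
t=5: [372, 372, 372, 372, 372, 372, 372, 372, 372, 372, 372, 372, 372, 372, 372, 372, 372, 372, 372, 372]

Answer: x_2(1217) = 372
Key observation: The state at step 4, [372, 372, 372, 372, 372, 372, 372, 372, 372, 372, 372, 372, 372, 372, 372, 372, 372, 372, 372, 372], reappears at step 5: the system is in a cycle of period 1 from step 4 on.  Therefore the state at step 1217 equals the state at step 4 + ((1217 - 4) mod 1) = 4, which is [372, 372, 372, 372, 372, 372, 372, 372, 372, 372, 372, 372, 372, 372, 372, 372, 372, 372, 372, 372].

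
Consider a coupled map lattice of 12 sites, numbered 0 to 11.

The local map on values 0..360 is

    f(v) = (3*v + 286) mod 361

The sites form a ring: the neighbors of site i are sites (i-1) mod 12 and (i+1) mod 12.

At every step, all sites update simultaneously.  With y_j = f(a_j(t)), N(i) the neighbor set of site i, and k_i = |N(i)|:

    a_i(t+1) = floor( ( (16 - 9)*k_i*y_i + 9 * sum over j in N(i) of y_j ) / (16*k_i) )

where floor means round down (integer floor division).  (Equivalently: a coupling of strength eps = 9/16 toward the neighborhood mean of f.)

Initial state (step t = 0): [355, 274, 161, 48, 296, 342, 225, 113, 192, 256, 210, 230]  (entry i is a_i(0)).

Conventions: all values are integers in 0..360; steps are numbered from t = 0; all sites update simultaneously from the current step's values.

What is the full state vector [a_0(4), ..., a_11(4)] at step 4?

Simulating step by step:
t=0: [355, 274, 161, 48, 296, 342, 225, 113, 192, 256, 210, 230]
t=1: [195, 99, 47, 69, 123, 193, 243, 222, 228, 239, 249, 241]
t=2: [208, 157, 128, 159, 205, 227, 233, 252, 252, 280, 295, 254]
t=3: [183, 155, 156, 155, 158, 231, 273, 303, 242, 133, 142, 220]
t=4: [120, 53, 30, 32, 97, 129, 113, 136, 249, 322, 307, 228]

Answer: [120, 53, 30, 32, 97, 129, 113, 136, 249, 322, 307, 228]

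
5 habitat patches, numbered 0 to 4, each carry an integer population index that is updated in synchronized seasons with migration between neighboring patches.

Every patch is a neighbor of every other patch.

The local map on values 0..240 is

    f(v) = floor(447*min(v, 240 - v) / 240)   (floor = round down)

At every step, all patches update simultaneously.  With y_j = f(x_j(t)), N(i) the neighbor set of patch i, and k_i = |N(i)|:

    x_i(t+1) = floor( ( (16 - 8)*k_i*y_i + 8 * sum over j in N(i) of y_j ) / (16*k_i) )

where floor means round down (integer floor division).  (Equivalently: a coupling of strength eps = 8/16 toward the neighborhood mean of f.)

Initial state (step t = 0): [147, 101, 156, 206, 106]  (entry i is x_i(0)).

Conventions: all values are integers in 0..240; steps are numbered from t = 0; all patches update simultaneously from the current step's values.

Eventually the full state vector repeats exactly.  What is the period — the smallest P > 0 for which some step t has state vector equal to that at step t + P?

Simulating step by step:
t=0: [147, 101, 156, 206, 106]
t=1: [162, 167, 155, 120, 171]
t=2: [153, 149, 157, 182, 146]
t=3: [156, 159, 153, 136, 161]
t=4: [159, 157, 161, 173, 156]
t=5: [147, 149, 146, 137, 149]
t=6: [174, 173, 175, 181, 173]
t=7: [120, 121, 120, 115, 121]
t=8: [221, 220, 221, 218, 220]
t=9: [36, 36, 36, 38, 36]
t=10: [67, 67, 67, 68, 67]
t=11: [124, 124, 124, 125, 124]
t=12: [215, 215, 215, 215, 215]
t=13: [46, 46, 46, 46, 46]
t=14: [85, 85, 85, 85, 85]
t=15: [158, 158, 158, 158, 158]
t=16: [152, 152, 152, 152, 152]
t=17: [163, 163, 163, 163, 163]
t=18: [143, 143, 143, 143, 143]
t=19: [180, 180, 180, 180, 180]
t=20: [111, 111, 111, 111, 111]
t=21: [206, 206, 206, 206, 206]
t=22: [63, 63, 63, 63, 63]
t=23: [117, 117, 117, 117, 117]
t=24: [217, 217, 217, 217, 217]
t=25: [42, 42, 42, 42, 42]
t=26: [78, 78, 78, 78, 78]
t=27: [145, 145, 145, 145, 145]
t=28: [176, 176, 176, 176, 176]
t=29: [119, 119, 119, 119, 119]
t=30: [221, 221, 221, 221, 221]
t=31: [35, 35, 35, 35, 35]
t=32: [65, 65, 65, 65, 65]
t=33: [121, 121, 121, 121, 121]
t=34: [221, 221, 221, 221, 221]

Answer: 4
Key observation: The state at step 30, [221, 221, 221, 221, 221], reappears at step 34 — and no state repeats earlier — so the cycle the system enters has period 4.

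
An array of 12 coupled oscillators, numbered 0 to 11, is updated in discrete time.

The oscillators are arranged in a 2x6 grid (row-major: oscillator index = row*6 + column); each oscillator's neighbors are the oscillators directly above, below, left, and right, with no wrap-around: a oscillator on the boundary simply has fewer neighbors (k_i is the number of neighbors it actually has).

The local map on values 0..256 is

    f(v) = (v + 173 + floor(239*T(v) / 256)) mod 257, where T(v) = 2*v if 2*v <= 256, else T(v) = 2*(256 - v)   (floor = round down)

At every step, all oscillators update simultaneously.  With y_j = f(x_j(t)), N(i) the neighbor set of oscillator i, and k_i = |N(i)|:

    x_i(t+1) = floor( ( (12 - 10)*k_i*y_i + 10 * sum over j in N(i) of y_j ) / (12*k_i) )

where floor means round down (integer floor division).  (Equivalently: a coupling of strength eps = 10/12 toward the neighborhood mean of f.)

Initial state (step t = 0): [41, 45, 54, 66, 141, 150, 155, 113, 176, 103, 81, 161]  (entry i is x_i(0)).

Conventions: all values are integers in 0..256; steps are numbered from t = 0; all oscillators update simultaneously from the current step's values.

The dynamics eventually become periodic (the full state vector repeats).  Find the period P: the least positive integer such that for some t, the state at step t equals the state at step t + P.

Simulating step by step:
t=0: [41, 45, 54, 66, 141, 150, 155, 113, 176, 103, 81, 161]
t=1: [25, 102, 120, 99, 74, 112, 113, 119, 184, 172, 157, 106]
t=2: [226, 103, 178, 137, 142, 184, 141, 189, 107, 160, 164, 135]
t=3: [126, 220, 165, 143, 141, 52, 180, 162, 238, 178, 121, 205]
t=4: [186, 179, 153, 141, 25, 106, 153, 216, 237, 96, 131, 65]
t=5: [139, 162, 122, 124, 111, 180, 183, 153, 142, 94, 153, 117]
t=6: [206, 49, 79, 120, 109, 241, 47, 139, 56, 39, 186, 142]
t=7: [80, 112, 61, 110, 154, 131, 104, 53, 64, 90, 113, 175]
t=8: [212, 123, 172, 112, 137, 105, 124, 163, 108, 187, 156, 149]
t=9: [45, 197, 172, 176, 129, 46, 194, 111, 239, 167, 71, 92]
t=10: [194, 182, 221, 184, 117, 92, 153, 215, 232, 193, 145, 99]
t=11: [137, 215, 217, 227, 159, 217, 180, 154, 208, 159, 189, 112]
t=12: [188, 97, 205, 232, 218, 239, 48, 183, 164, 220, 246, 220]
t=13: [141, 221, 212, 205, 189, 200, 202, 177, 223, 206, 199, 186]
t=14: [177, 162, 206, 217, 220, 229, 142, 212, 218, 212, 224, 222]
t=15: [150, 226, 219, 208, 200, 200, 189, 165, 210, 203, 203, 197]
t=16: [179, 160, 206, 213, 217, 221, 145, 219, 221, 214, 219, 219]
t=17: [150, 225, 220, 209, 205, 204, 186, 164, 207, 205, 205, 203]
t=18: [180, 160, 207, 211, 215, 216, 145, 220, 221, 214, 216, 216]
t=19: [150, 224, 221, 209, 207, 206, 185, 163, 207, 206, 206, 206]
t=20: [181, 160, 207, 210, 214, 214, 146, 221, 221, 213, 214, 215]
t=21: [149, 223, 221, 210, 208, 207, 184, 163, 207, 207, 208, 207]
t=22: [182, 161, 207, 209, 212, 213, 146, 222, 221, 212, 213, 213]
t=23: [149, 223, 221, 211, 210, 209, 183, 162, 207, 208, 209, 209]
t=24: [182, 161, 207, 209, 211, 211, 147, 222, 221, 212, 212, 212]
t=25: [148, 223, 221, 211, 211, 210, 183, 162, 207, 208, 210, 210]
t=26: [182, 161, 207, 209, 211, 211, 147, 222, 221, 212, 211, 211]
t=27: [148, 223, 221, 211, 211, 211, 183, 162, 207, 208, 210, 211]
t=28: [182, 161, 207, 209, 211, 211, 147, 222, 221, 212, 211, 211]

Answer: 2
Key observation: The state at step 26, [182, 161, 207, 209, 211, 211, 147, 222, 221, 212, 211, 211], reappears at step 28 — and no state repeats earlier — so the cycle the system enters has period 2.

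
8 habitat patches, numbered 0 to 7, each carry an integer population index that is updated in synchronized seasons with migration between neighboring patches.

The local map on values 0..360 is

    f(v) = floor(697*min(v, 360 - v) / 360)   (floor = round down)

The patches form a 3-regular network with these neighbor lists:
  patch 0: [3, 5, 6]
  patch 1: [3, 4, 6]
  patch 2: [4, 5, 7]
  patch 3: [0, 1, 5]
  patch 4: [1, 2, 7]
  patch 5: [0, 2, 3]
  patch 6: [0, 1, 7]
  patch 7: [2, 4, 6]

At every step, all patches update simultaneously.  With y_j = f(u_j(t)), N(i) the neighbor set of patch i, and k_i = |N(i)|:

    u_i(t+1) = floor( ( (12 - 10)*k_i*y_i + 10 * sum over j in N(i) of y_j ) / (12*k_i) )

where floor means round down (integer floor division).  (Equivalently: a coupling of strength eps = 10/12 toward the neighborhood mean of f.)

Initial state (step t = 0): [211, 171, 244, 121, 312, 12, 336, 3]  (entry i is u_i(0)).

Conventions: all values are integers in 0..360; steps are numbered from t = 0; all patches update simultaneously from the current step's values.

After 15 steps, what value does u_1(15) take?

Answer: u_1(15) = 304

Derivation:
t=0: [211, 171, 244, 121, 312, 12, 336, 3]
t=1: [132, 158, 70, 217, 170, 211, 181, 101]
t=2: [295, 315, 248, 281, 231, 233, 267, 257]
t=3: [181, 175, 228, 152, 180, 177, 144, 212]
t=4: [311, 311, 313, 334, 302, 305, 315, 292]
t=5: [83, 84, 111, 90, 106, 82, 103, 102]
t=6: [174, 187, 191, 162, 193, 178, 177, 204]
t=7: [333, 327, 323, 333, 321, 328, 327, 325]
t=8: [57, 63, 68, 57, 68, 58, 61, 69]
t=9: [112, 119, 126, 113, 128, 116, 120, 127]
t=10: [223, 231, 239, 222, 240, 225, 230, 241]
t=11: [260, 249, 239, 259, 236, 256, 248, 237]
t=12: [202, 216, 227, 201, 230, 206, 215, 231]
t=13: [296, 279, 264, 295, 259, 291, 277, 260]
t=14: [136, 159, 175, 135, 180, 142, 157, 182]
t=15: [276, 304, 324, 277, 332, 285, 304, 332]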